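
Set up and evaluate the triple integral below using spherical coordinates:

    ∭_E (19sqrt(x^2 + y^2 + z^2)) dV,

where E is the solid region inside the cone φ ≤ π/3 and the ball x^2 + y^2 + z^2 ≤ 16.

In spherical coordinates, x = ρ sin(φ) cos(θ), y = ρ sin(φ) sin(θ), z = ρ cos(φ), and dV = ρ^2 sin(φ) dρ dφ dθ.

The integrand becomes 19ρ, so

    ∭_E (19sqrt(x^2 + y^2 + z^2)) dV = ∫_{0}^{2π} ∫_{0}^{π/3} ∫_{0}^{4} (19ρ) · ρ^2 sin(φ) dρ dφ dθ.

Inner (ρ): 1216sin(φ).
Middle (φ): 608.
Outer (θ): 1216π.

Therefore the triple integral equals 1216π.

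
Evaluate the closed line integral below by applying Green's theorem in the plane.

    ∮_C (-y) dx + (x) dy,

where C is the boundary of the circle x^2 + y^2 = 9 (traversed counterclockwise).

Green's theorem converts the closed line integral into a double integral over the enclosed region D:

    ∮_C P dx + Q dy = ∬_D (∂Q/∂x - ∂P/∂y) dA.

Here P = -y, Q = x, so

    ∂Q/∂x = 1,    ∂P/∂y = -1,
    ∂Q/∂x - ∂P/∂y = 2.

D is the region x^2 + y^2 ≤ 9. Evaluating the double integral:

In polar coordinates (x = r cos θ, y = r sin θ, dA = r dr dθ) the integrand becomes 2, so

    ∬_D (2) dA = ∫_0^{2π} ∫_0^{3} (2) · r dr dθ.

Inner (r from 0 to 3): 9.
Outer (θ from 0 to 2π): 18π.

Therefore ∮_C P dx + Q dy = 18π.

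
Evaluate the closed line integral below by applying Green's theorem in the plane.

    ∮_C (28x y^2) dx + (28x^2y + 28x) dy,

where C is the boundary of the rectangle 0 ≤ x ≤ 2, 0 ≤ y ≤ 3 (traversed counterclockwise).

Green's theorem converts the closed line integral into a double integral over the enclosed region D:

    ∮_C P dx + Q dy = ∬_D (∂Q/∂x - ∂P/∂y) dA.

Here P = 28x y^2, Q = 28x^2y + 28x, so

    ∂Q/∂x = 56x y + 28,    ∂P/∂y = 56x y,
    ∂Q/∂x - ∂P/∂y = 28.

D is the region 0 ≤ x ≤ 2, 0 ≤ y ≤ 3. Evaluating the double integral:

    ∬_D (28) dA = ∫_0^{2} ∫_0^{3} (28) dy dx.

Inner (y from 0 to 3): 84.
Outer (x from 0 to 2): 168.

Therefore ∮_C P dx + Q dy = 168.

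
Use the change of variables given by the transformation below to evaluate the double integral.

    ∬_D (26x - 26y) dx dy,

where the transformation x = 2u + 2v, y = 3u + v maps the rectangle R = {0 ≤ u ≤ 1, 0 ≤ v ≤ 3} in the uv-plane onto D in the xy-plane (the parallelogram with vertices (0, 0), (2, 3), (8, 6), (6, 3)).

Compute the Jacobian determinant of (x, y) with respect to (u, v):

    ∂(x,y)/∂(u,v) = | 2  2 | = (2)(1) - (2)(3) = -4.
                   | 3  1 |

Its absolute value is |J| = 4 (the area scaling factor).

Substituting x = 2u + 2v, y = 3u + v into the integrand,

    26x - 26y → -26u + 26v,

so the integral becomes

    ∬_R (-26u + 26v) · |J| du dv = ∫_0^1 ∫_0^3 (-104u + 104v) dv du.

Inner (v): 468 - 312u.
Outer (u): 312.

Therefore ∬_D (26x - 26y) dx dy = 312.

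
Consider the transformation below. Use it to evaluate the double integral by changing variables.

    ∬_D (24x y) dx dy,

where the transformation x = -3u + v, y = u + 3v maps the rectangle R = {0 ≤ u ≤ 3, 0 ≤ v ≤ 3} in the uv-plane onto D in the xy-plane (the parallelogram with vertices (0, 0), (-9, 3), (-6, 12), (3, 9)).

Compute the Jacobian determinant of (x, y) with respect to (u, v):

    ∂(x,y)/∂(u,v) = | -3  1 | = (-3)(3) - (1)(1) = -10.
                   | 1  3 |

Its absolute value is |J| = 10 (the area scaling factor).

Substituting x = -3u + v, y = u + 3v into the integrand,

    24x y → -72u^2 - 192u v + 72v^2,

so the integral becomes

    ∬_R (-72u^2 - 192u v + 72v^2) · |J| du dv = ∫_0^3 ∫_0^3 (-720u^2 - 1920u v + 720v^2) dv du.

Inner (v): -2160u^2 - 8640u + 6480.
Outer (u): -38880.

Therefore ∬_D (24x y) dx dy = -38880.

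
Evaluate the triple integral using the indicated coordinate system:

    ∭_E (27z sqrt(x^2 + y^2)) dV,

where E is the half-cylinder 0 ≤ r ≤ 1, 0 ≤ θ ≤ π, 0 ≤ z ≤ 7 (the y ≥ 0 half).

In cylindrical coordinates, x = r cos(θ), y = r sin(θ), z = z, and dV = r dr dθ dz.

The integrand becomes 27r z, so

    ∭_E (27z sqrt(x^2 + y^2)) dV = ∫_{0}^{π} ∫_{0}^{1} ∫_{0}^{7} (27r z) · r dz dr dθ.

Inner (z): 1323r^2/2.
Middle (r from 0 to 1): 441/2.
Outer (θ): 441π/2.

Therefore the triple integral equals 441π/2.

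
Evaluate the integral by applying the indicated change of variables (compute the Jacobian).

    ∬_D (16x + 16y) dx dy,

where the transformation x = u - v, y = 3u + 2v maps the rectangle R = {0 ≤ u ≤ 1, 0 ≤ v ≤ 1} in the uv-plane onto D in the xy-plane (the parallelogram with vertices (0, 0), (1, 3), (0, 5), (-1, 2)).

Compute the Jacobian determinant of (x, y) with respect to (u, v):

    ∂(x,y)/∂(u,v) = | 1  -1 | = (1)(2) - (-1)(3) = 5.
                   | 3  2 |

Its absolute value is |J| = 5 (the area scaling factor).

Substituting x = u - v, y = 3u + 2v into the integrand,

    16x + 16y → 64u + 16v,

so the integral becomes

    ∬_R (64u + 16v) · |J| du dv = ∫_0^1 ∫_0^1 (320u + 80v) dv du.

Inner (v): 320u + 40.
Outer (u): 200.

Therefore ∬_D (16x + 16y) dx dy = 200.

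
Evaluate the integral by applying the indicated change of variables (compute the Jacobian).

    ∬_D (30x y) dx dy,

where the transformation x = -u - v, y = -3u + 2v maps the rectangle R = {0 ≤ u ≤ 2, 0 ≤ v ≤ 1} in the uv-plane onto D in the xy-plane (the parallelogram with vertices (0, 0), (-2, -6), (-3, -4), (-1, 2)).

Compute the Jacobian determinant of (x, y) with respect to (u, v):

    ∂(x,y)/∂(u,v) = | -1  -1 | = (-1)(2) - (-1)(-3) = -5.
                   | -3  2 |

Its absolute value is |J| = 5 (the area scaling factor).

Substituting x = -u - v, y = -3u + 2v into the integrand,

    30x y → 90u^2 + 30u v - 60v^2,

so the integral becomes

    ∬_R (90u^2 + 30u v - 60v^2) · |J| du dv = ∫_0^2 ∫_0^1 (450u^2 + 150u v - 300v^2) dv du.

Inner (v): 450u^2 + 75u - 100.
Outer (u): 1150.

Therefore ∬_D (30x y) dx dy = 1150.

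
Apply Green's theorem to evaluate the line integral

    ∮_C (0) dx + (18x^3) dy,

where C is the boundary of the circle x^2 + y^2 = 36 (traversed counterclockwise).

Green's theorem converts the closed line integral into a double integral over the enclosed region D:

    ∮_C P dx + Q dy = ∬_D (∂Q/∂x - ∂P/∂y) dA.

Here P = 0, Q = 18x^3, so

    ∂Q/∂x = 54x^2,    ∂P/∂y = 0,
    ∂Q/∂x - ∂P/∂y = 54x^2.

D is the region x^2 + y^2 ≤ 36. Evaluating the double integral:

In polar coordinates (x = r cos θ, y = r sin θ, dA = r dr dθ) the integrand becomes 54r^2cos(θ)^2, so

    ∬_D (54x^2) dA = ∫_0^{2π} ∫_0^{6} (54r^2cos(θ)^2) · r dr dθ.

Inner (r from 0 to 6): 17496cos(θ)^2.
Outer (θ from 0 to 2π): 17496π.

Therefore ∮_C P dx + Q dy = 17496π.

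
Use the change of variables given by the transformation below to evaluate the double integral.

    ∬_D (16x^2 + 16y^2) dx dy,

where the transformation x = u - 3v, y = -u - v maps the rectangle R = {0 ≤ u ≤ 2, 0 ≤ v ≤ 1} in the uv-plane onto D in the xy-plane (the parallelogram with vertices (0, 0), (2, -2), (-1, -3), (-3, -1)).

Compute the Jacobian determinant of (x, y) with respect to (u, v):

    ∂(x,y)/∂(u,v) = | 1  -3 | = (1)(-1) - (-3)(-1) = -4.
                   | -1  -1 |

Its absolute value is |J| = 4 (the area scaling factor).

Substituting x = u - 3v, y = -u - v into the integrand,

    16x^2 + 16y^2 → 32u^2 - 64u v + 160v^2,

so the integral becomes

    ∬_R (32u^2 - 64u v + 160v^2) · |J| du dv = ∫_0^2 ∫_0^1 (128u^2 - 256u v + 640v^2) dv du.

Inner (v): 128u^2 - 128u + 640/3.
Outer (u): 512.

Therefore ∬_D (16x^2 + 16y^2) dx dy = 512.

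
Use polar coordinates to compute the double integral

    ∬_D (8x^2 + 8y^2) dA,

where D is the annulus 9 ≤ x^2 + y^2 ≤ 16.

The region D is 3 ≤ r ≤ 4, 0 ≤ θ ≤ 2π in polar coordinates, where x = r cos(θ), y = r sin(θ), and dA = r dr dθ.

Under the substitution, the integrand becomes 8r^2, so

    ∬_D (8x^2 + 8y^2) dA = ∫_{0}^{2π} ∫_{3}^{4} (8r^2) · r dr dθ.

Inner integral (in r): ∫_{3}^{4} (8r^2) · r dr = 350.

Outer integral (in θ): ∫_{0}^{2π} (350) dθ = 700π.

Therefore ∬_D (8x^2 + 8y^2) dA = 700π.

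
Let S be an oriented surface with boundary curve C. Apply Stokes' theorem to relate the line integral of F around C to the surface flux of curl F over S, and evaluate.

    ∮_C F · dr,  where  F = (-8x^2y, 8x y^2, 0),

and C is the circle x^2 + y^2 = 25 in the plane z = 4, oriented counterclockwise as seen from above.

Let S be the flat disk x^2 + y^2 ≤ 25 in the plane z = 4, with upward unit normal n̂ = ẑ. By Stokes' theorem,

    ∮_C F · dr = ∬_S (∇ × F) · n̂ dS = ∬_D (curl F)_z dA,

where D is the disk x^2 + y^2 ≤ 25.

Compute the curl of F = (-8x^2y, 8x y^2, 0):
    (∇ × F)_x = ∂F_z/∂y - ∂F_y/∂z = 0,
    (∇ × F)_y = ∂F_x/∂z - ∂F_z/∂x = 0,
    (∇ × F)_z = ∂F_y/∂x - ∂F_x/∂y = 8x^2 + 8y^2.

On z = 4, (curl F)_z = 8x^2 + 8y^2.

Convert to polar (x = r cos θ, y = r sin θ, dA = r dr dθ); the integrand becomes 8r^2, so

    ∬_D (curl F)_z dA = ∫_0^{2π} ∫_0^{5} (8r^2) · r dr dθ.

Inner (r from 0 to 5): 1250.
Outer (θ from 0 to 2π): 2500π.

Therefore ∮_C F · dr = 2500π.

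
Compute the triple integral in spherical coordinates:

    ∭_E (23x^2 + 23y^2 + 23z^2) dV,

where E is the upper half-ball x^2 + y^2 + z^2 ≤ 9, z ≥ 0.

In spherical coordinates, x = ρ sin(φ) cos(θ), y = ρ sin(φ) sin(θ), z = ρ cos(φ), and dV = ρ^2 sin(φ) dρ dφ dθ.

The integrand becomes 23ρ^2, so

    ∭_E (23x^2 + 23y^2 + 23z^2) dV = ∫_{0}^{2π} ∫_{0}^{π/2} ∫_{0}^{3} (23ρ^2) · ρ^2 sin(φ) dρ dφ dθ.

Inner (ρ): 5589sin(φ)/5.
Middle (φ): 5589/5.
Outer (θ): 11178π/5.

Therefore the triple integral equals 11178π/5.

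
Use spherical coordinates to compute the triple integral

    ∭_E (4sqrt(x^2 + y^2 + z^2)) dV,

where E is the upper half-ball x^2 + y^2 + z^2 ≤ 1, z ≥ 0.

In spherical coordinates, x = ρ sin(φ) cos(θ), y = ρ sin(φ) sin(θ), z = ρ cos(φ), and dV = ρ^2 sin(φ) dρ dφ dθ.

The integrand becomes 4ρ, so

    ∭_E (4sqrt(x^2 + y^2 + z^2)) dV = ∫_{0}^{2π} ∫_{0}^{π/2} ∫_{0}^{1} (4ρ) · ρ^2 sin(φ) dρ dφ dθ.

Inner (ρ): sin(φ).
Middle (φ): 1.
Outer (θ): 2π.

Therefore the triple integral equals 2π.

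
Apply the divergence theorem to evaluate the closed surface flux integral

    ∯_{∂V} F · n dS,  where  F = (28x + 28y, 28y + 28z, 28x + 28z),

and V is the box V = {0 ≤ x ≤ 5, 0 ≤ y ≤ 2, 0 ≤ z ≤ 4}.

By the divergence theorem,

    ∯_{∂V} F · n dS = ∭_V (∇ · F) dV.

Compute the divergence:
    ∇ · F = ∂F_x/∂x + ∂F_y/∂y + ∂F_z/∂z = 28 + 28 + 28 = 84.

V is a rectangular box, so dV = dx dy dz with 0 ≤ x ≤ 5, 0 ≤ y ≤ 2, 0 ≤ z ≤ 4.

Integrate (84) over V as an iterated integral:

    ∭_V (∇·F) dV = ∫_0^{5} ∫_0^{2} ∫_0^{4} (84) dz dy dx.

Inner (z from 0 to 4): 336.
Middle (y from 0 to 2): 672.
Outer (x from 0 to 5): 3360.

Therefore ∯_{∂V} F · n dS = 3360.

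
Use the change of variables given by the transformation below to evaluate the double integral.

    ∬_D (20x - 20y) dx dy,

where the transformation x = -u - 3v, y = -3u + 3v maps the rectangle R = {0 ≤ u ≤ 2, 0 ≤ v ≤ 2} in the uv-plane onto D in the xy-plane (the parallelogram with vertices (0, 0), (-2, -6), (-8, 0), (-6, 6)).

Compute the Jacobian determinant of (x, y) with respect to (u, v):

    ∂(x,y)/∂(u,v) = | -1  -3 | = (-1)(3) - (-3)(-3) = -12.
                   | -3  3 |

Its absolute value is |J| = 12 (the area scaling factor).

Substituting x = -u - 3v, y = -3u + 3v into the integrand,

    20x - 20y → 40u - 120v,

so the integral becomes

    ∬_R (40u - 120v) · |J| du dv = ∫_0^2 ∫_0^2 (480u - 1440v) dv du.

Inner (v): 960u - 2880.
Outer (u): -3840.

Therefore ∬_D (20x - 20y) dx dy = -3840.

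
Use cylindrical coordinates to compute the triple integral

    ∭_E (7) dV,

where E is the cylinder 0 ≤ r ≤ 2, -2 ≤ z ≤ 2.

In cylindrical coordinates, x = r cos(θ), y = r sin(θ), z = z, and dV = r dr dθ dz.

The integrand becomes 7, so

    ∭_E (7) dV = ∫_{0}^{2π} ∫_{0}^{2} ∫_{-2}^{2} (7) · r dz dr dθ.

Inner (z): 28r.
Middle (r from 0 to 2): 56.
Outer (θ): 112π.

Therefore the triple integral equals 112π.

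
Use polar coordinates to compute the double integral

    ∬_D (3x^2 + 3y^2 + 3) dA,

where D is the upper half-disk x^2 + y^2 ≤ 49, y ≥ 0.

The region D is 0 ≤ r ≤ 7, 0 ≤ θ ≤ π in polar coordinates, where x = r cos(θ), y = r sin(θ), and dA = r dr dθ.

Under the substitution, the integrand becomes 3r^2 + 3, so

    ∬_D (3x^2 + 3y^2 + 3) dA = ∫_{0}^{π} ∫_{0}^{7} (3r^2 + 3) · r dr dθ.

Inner integral (in r): ∫_{0}^{7} (3r^2 + 3) · r dr = 7497/4.

Outer integral (in θ): ∫_{0}^{π} (7497/4) dθ = 7497π/4.

Therefore ∬_D (3x^2 + 3y^2 + 3) dA = 7497π/4.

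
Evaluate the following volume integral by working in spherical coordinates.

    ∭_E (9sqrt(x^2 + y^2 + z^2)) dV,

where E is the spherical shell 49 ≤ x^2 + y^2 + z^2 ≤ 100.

In spherical coordinates, x = ρ sin(φ) cos(θ), y = ρ sin(φ) sin(θ), z = ρ cos(φ), and dV = ρ^2 sin(φ) dρ dφ dθ.

The integrand becomes 9ρ, so

    ∭_E (9sqrt(x^2 + y^2 + z^2)) dV = ∫_{0}^{2π} ∫_{0}^{π} ∫_{7}^{10} (9ρ) · ρ^2 sin(φ) dρ dφ dθ.

Inner (ρ): 68391sin(φ)/4.
Middle (φ): 68391/2.
Outer (θ): 68391π.

Therefore the triple integral equals 68391π.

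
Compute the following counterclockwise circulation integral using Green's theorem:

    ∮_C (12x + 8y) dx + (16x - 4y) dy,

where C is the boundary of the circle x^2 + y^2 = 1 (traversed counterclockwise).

Green's theorem converts the closed line integral into a double integral over the enclosed region D:

    ∮_C P dx + Q dy = ∬_D (∂Q/∂x - ∂P/∂y) dA.

Here P = 12x + 8y, Q = 16x - 4y, so

    ∂Q/∂x = 16,    ∂P/∂y = 8,
    ∂Q/∂x - ∂P/∂y = 8.

D is the region x^2 + y^2 ≤ 1. Evaluating the double integral:

In polar coordinates (x = r cos θ, y = r sin θ, dA = r dr dθ) the integrand becomes 8, so

    ∬_D (8) dA = ∫_0^{2π} ∫_0^{1} (8) · r dr dθ.

Inner (r from 0 to 1): 4.
Outer (θ from 0 to 2π): 8π.

Therefore ∮_C P dx + Q dy = 8π.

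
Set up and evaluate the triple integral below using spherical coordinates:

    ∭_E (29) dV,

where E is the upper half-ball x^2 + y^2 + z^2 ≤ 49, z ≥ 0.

In spherical coordinates, x = ρ sin(φ) cos(θ), y = ρ sin(φ) sin(θ), z = ρ cos(φ), and dV = ρ^2 sin(φ) dρ dφ dθ.

The integrand becomes 29, so

    ∭_E (29) dV = ∫_{0}^{2π} ∫_{0}^{π/2} ∫_{0}^{7} (29) · ρ^2 sin(φ) dρ dφ dθ.

Inner (ρ): 9947sin(φ)/3.
Middle (φ): 9947/3.
Outer (θ): 19894π/3.

Therefore the triple integral equals 19894π/3.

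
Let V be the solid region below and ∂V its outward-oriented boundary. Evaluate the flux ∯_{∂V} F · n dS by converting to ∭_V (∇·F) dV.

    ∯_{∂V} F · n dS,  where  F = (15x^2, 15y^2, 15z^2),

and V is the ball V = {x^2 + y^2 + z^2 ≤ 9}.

By the divergence theorem,

    ∯_{∂V} F · n dS = ∭_V (∇ · F) dV.

Compute the divergence:
    ∇ · F = ∂F_x/∂x + ∂F_y/∂y + ∂F_z/∂z = 30x + 30y + 30z.

In spherical coordinates, x = ρ sin(φ) cos(θ), y = ρ sin(φ) sin(θ), z = ρ cos(φ), dV = ρ^2 sin(φ) dρ dφ dθ, with 0 ≤ ρ ≤ 3, 0 ≤ φ ≤ π, 0 ≤ θ ≤ 2π.

The integrand, after substitution and multiplying by the volume element, becomes (30ρ (sqrt(2)sin(φ)sin(θ + π/4) + cos(φ))) · ρ^2 sin(φ), so

    ∭_V (∇·F) dV = ∫_0^{2π} ∫_0^{π} ∫_0^{3} (30ρ (sqrt(2)sin(φ)sin(θ + π/4) + cos(φ))) · ρ^2 sin(φ) dρ dφ dθ.

Inner (ρ from 0 to 3): 1215(sqrt(2)sin(φ)sin(θ + π/4) + cos(φ))sin(φ)/2.
Middle (φ from 0 to π): 1215sqrt(2)π sin(θ + π/4)/4.
Outer (θ from 0 to 2π): 0.

Therefore ∯_{∂V} F · n dS = 0.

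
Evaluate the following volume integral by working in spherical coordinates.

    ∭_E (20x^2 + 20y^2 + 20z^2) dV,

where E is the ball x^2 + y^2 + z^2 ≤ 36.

In spherical coordinates, x = ρ sin(φ) cos(θ), y = ρ sin(φ) sin(θ), z = ρ cos(φ), and dV = ρ^2 sin(φ) dρ dφ dθ.

The integrand becomes 20ρ^2, so

    ∭_E (20x^2 + 20y^2 + 20z^2) dV = ∫_{0}^{2π} ∫_{0}^{π} ∫_{0}^{6} (20ρ^2) · ρ^2 sin(φ) dρ dφ dθ.

Inner (ρ): 31104sin(φ).
Middle (φ): 62208.
Outer (θ): 124416π.

Therefore the triple integral equals 124416π.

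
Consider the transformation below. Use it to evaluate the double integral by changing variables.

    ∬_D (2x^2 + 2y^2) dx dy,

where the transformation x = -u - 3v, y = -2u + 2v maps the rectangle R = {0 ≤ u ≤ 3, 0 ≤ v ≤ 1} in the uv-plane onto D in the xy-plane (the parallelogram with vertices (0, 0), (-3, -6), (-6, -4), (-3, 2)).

Compute the Jacobian determinant of (x, y) with respect to (u, v):

    ∂(x,y)/∂(u,v) = | -1  -3 | = (-1)(2) - (-3)(-2) = -8.
                   | -2  2 |

Its absolute value is |J| = 8 (the area scaling factor).

Substituting x = -u - 3v, y = -2u + 2v into the integrand,

    2x^2 + 2y^2 → 10u^2 - 4u v + 26v^2,

so the integral becomes

    ∬_R (10u^2 - 4u v + 26v^2) · |J| du dv = ∫_0^3 ∫_0^1 (80u^2 - 32u v + 208v^2) dv du.

Inner (v): 80u^2 - 16u + 208/3.
Outer (u): 856.

Therefore ∬_D (2x^2 + 2y^2) dx dy = 856.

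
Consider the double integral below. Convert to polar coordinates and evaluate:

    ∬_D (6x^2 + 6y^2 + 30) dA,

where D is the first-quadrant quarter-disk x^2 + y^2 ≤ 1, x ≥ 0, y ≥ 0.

The region D is 0 ≤ r ≤ 1, 0 ≤ θ ≤ π/2 in polar coordinates, where x = r cos(θ), y = r sin(θ), and dA = r dr dθ.

Under the substitution, the integrand becomes 6r^2 + 30, so

    ∬_D (6x^2 + 6y^2 + 30) dA = ∫_{0}^{π/2} ∫_{0}^{1} (6r^2 + 30) · r dr dθ.

Inner integral (in r): ∫_{0}^{1} (6r^2 + 30) · r dr = 33/2.

Outer integral (in θ): ∫_{0}^{π/2} (33/2) dθ = 33π/4.

Therefore ∬_D (6x^2 + 6y^2 + 30) dA = 33π/4.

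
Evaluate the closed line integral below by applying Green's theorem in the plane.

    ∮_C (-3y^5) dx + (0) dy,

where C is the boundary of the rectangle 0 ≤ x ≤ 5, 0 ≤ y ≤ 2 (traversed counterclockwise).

Green's theorem converts the closed line integral into a double integral over the enclosed region D:

    ∮_C P dx + Q dy = ∬_D (∂Q/∂x - ∂P/∂y) dA.

Here P = -3y^5, Q = 0, so

    ∂Q/∂x = 0,    ∂P/∂y = -15y^4,
    ∂Q/∂x - ∂P/∂y = 15y^4.

D is the region 0 ≤ x ≤ 5, 0 ≤ y ≤ 2. Evaluating the double integral:

    ∬_D (15y^4) dA = ∫_0^{5} ∫_0^{2} (15y^4) dy dx.

Inner (y from 0 to 2): 96.
Outer (x from 0 to 5): 480.

Therefore ∮_C P dx + Q dy = 480.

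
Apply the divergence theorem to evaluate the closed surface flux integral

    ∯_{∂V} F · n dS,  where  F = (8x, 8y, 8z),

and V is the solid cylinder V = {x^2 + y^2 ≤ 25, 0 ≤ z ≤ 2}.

By the divergence theorem,

    ∯_{∂V} F · n dS = ∭_V (∇ · F) dV.

Compute the divergence:
    ∇ · F = ∂F_x/∂x + ∂F_y/∂y + ∂F_z/∂z = 8 + 8 + 8 = 24.

In cylindrical coordinates, x = r cos(θ), y = r sin(θ), z = z, dV = r dr dθ dz, with 0 ≤ r ≤ 5, 0 ≤ θ ≤ 2π, 0 ≤ z ≤ 2.

The integrand, after substitution and multiplying by the volume element, becomes (24) · r, so

    ∭_V (∇·F) dV = ∫_0^{2π} ∫_0^{5} ∫_0^{2} (24) · r dz dr dθ.

Inner (z from 0 to 2): 48r.
Middle (r from 0 to 5): 600.
Outer (θ from 0 to 2π): 1200π.

Therefore ∯_{∂V} F · n dS = 1200π.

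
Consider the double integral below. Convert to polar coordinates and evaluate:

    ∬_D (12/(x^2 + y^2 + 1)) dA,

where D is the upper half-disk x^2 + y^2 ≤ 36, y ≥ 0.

The region D is 0 ≤ r ≤ 6, 0 ≤ θ ≤ π in polar coordinates, where x = r cos(θ), y = r sin(θ), and dA = r dr dθ.

Under the substitution, the integrand becomes 12/(r^2 + 1), so

    ∬_D (12/(x^2 + y^2 + 1)) dA = ∫_{0}^{π} ∫_{0}^{6} (12/(r^2 + 1)) · r dr dθ.

Inner integral (in r): ∫_{0}^{6} (12/(r^2 + 1)) · r dr = log(2565726409).

Outer integral (in θ): ∫_{0}^{π} (log(2565726409)) dθ = log(2565726409^π).

Therefore ∬_D (12/(x^2 + y^2 + 1)) dA = log(2565726409^π).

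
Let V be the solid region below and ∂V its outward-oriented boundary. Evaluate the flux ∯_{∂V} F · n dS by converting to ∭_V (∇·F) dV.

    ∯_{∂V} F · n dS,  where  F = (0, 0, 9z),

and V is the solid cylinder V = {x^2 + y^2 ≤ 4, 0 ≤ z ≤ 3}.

By the divergence theorem,

    ∯_{∂V} F · n dS = ∭_V (∇ · F) dV.

Compute the divergence:
    ∇ · F = ∂F_x/∂x + ∂F_y/∂y + ∂F_z/∂z = 0 + 0 + 9 = 9.

In cylindrical coordinates, x = r cos(θ), y = r sin(θ), z = z, dV = r dr dθ dz, with 0 ≤ r ≤ 2, 0 ≤ θ ≤ 2π, 0 ≤ z ≤ 3.

The integrand, after substitution and multiplying by the volume element, becomes (9) · r, so

    ∭_V (∇·F) dV = ∫_0^{2π} ∫_0^{2} ∫_0^{3} (9) · r dz dr dθ.

Inner (z from 0 to 3): 27r.
Middle (r from 0 to 2): 54.
Outer (θ from 0 to 2π): 108π.

Therefore ∯_{∂V} F · n dS = 108π.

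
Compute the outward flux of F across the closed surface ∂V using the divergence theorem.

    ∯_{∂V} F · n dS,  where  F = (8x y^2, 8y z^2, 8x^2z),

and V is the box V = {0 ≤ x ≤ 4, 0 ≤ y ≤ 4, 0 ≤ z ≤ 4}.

By the divergence theorem,

    ∯_{∂V} F · n dS = ∭_V (∇ · F) dV.

Compute the divergence:
    ∇ · F = ∂F_x/∂x + ∂F_y/∂y + ∂F_z/∂z = 8y^2 + 8z^2 + 8x^2 = 8x^2 + 8y^2 + 8z^2.

V is a rectangular box, so dV = dx dy dz with 0 ≤ x ≤ 4, 0 ≤ y ≤ 4, 0 ≤ z ≤ 4.

Integrate (8x^2 + 8y^2 + 8z^2) over V as an iterated integral:

    ∭_V (∇·F) dV = ∫_0^{4} ∫_0^{4} ∫_0^{4} (8x^2 + 8y^2 + 8z^2) dz dy dx.

Inner (z from 0 to 4): 32x^2 + 32y^2 + 512/3.
Middle (y from 0 to 4): 128x^2 + 4096/3.
Outer (x from 0 to 4): 8192.

Therefore ∯_{∂V} F · n dS = 8192.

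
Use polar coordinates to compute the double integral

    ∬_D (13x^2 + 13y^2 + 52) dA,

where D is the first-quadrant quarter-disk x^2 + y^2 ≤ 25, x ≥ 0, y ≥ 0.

The region D is 0 ≤ r ≤ 5, 0 ≤ θ ≤ π/2 in polar coordinates, where x = r cos(θ), y = r sin(θ), and dA = r dr dθ.

Under the substitution, the integrand becomes 13r^2 + 52, so

    ∬_D (13x^2 + 13y^2 + 52) dA = ∫_{0}^{π/2} ∫_{0}^{5} (13r^2 + 52) · r dr dθ.

Inner integral (in r): ∫_{0}^{5} (13r^2 + 52) · r dr = 10725/4.

Outer integral (in θ): ∫_{0}^{π/2} (10725/4) dθ = 10725π/8.

Therefore ∬_D (13x^2 + 13y^2 + 52) dA = 10725π/8.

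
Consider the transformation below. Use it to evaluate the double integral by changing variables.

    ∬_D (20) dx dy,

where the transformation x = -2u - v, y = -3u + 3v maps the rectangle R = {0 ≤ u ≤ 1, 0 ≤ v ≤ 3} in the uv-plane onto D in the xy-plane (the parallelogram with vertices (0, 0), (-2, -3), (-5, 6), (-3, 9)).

Compute the Jacobian determinant of (x, y) with respect to (u, v):

    ∂(x,y)/∂(u,v) = | -2  -1 | = (-2)(3) - (-1)(-3) = -9.
                   | -3  3 |

Its absolute value is |J| = 9 (the area scaling factor).

Substituting x = -2u - v, y = -3u + 3v into the integrand,

    20 → 20,

so the integral becomes

    ∬_R (20) · |J| du dv = ∫_0^1 ∫_0^3 (180) dv du.

Inner (v): 540.
Outer (u): 540.

Therefore ∬_D (20) dx dy = 540.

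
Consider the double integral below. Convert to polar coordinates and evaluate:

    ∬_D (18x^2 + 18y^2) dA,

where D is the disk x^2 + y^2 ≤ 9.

The region D is 0 ≤ r ≤ 3, 0 ≤ θ ≤ 2π in polar coordinates, where x = r cos(θ), y = r sin(θ), and dA = r dr dθ.

Under the substitution, the integrand becomes 18r^2, so

    ∬_D (18x^2 + 18y^2) dA = ∫_{0}^{2π} ∫_{0}^{3} (18r^2) · r dr dθ.

Inner integral (in r): ∫_{0}^{3} (18r^2) · r dr = 729/2.

Outer integral (in θ): ∫_{0}^{2π} (729/2) dθ = 729π.

Therefore ∬_D (18x^2 + 18y^2) dA = 729π.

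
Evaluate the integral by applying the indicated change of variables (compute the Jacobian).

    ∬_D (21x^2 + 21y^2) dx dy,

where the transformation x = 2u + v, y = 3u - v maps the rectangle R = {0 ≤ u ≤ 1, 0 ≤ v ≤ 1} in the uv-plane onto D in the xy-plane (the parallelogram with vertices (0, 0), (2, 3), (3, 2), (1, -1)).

Compute the Jacobian determinant of (x, y) with respect to (u, v):

    ∂(x,y)/∂(u,v) = | 2  1 | = (2)(-1) - (1)(3) = -5.
                   | 3  -1 |

Its absolute value is |J| = 5 (the area scaling factor).

Substituting x = 2u + v, y = 3u - v into the integrand,

    21x^2 + 21y^2 → 273u^2 - 42u v + 42v^2,

so the integral becomes

    ∬_R (273u^2 - 42u v + 42v^2) · |J| du dv = ∫_0^1 ∫_0^1 (1365u^2 - 210u v + 210v^2) dv du.

Inner (v): 1365u^2 - 105u + 70.
Outer (u): 945/2.

Therefore ∬_D (21x^2 + 21y^2) dx dy = 945/2.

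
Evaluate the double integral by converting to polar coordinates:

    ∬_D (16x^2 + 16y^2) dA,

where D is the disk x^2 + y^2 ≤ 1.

The region D is 0 ≤ r ≤ 1, 0 ≤ θ ≤ 2π in polar coordinates, where x = r cos(θ), y = r sin(θ), and dA = r dr dθ.

Under the substitution, the integrand becomes 16r^2, so

    ∬_D (16x^2 + 16y^2) dA = ∫_{0}^{2π} ∫_{0}^{1} (16r^2) · r dr dθ.

Inner integral (in r): ∫_{0}^{1} (16r^2) · r dr = 4.

Outer integral (in θ): ∫_{0}^{2π} (4) dθ = 8π.

Therefore ∬_D (16x^2 + 16y^2) dA = 8π.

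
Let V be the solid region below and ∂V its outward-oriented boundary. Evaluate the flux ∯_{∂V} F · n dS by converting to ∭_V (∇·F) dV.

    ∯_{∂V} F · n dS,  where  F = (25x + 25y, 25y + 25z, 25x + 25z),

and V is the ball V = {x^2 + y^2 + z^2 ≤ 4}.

By the divergence theorem,

    ∯_{∂V} F · n dS = ∭_V (∇ · F) dV.

Compute the divergence:
    ∇ · F = ∂F_x/∂x + ∂F_y/∂y + ∂F_z/∂z = 25 + 25 + 25 = 75.

In spherical coordinates, x = ρ sin(φ) cos(θ), y = ρ sin(φ) sin(θ), z = ρ cos(φ), dV = ρ^2 sin(φ) dρ dφ dθ, with 0 ≤ ρ ≤ 2, 0 ≤ φ ≤ π, 0 ≤ θ ≤ 2π.

The integrand, after substitution and multiplying by the volume element, becomes (75) · ρ^2 sin(φ), so

    ∭_V (∇·F) dV = ∫_0^{2π} ∫_0^{π} ∫_0^{2} (75) · ρ^2 sin(φ) dρ dφ dθ.

Inner (ρ from 0 to 2): 200sin(φ).
Middle (φ from 0 to π): 400.
Outer (θ from 0 to 2π): 800π.

Therefore ∯_{∂V} F · n dS = 800π.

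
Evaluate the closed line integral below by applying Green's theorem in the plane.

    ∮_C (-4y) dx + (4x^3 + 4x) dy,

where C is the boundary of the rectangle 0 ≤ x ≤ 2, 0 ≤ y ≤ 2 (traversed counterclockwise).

Green's theorem converts the closed line integral into a double integral over the enclosed region D:

    ∮_C P dx + Q dy = ∬_D (∂Q/∂x - ∂P/∂y) dA.

Here P = -4y, Q = 4x^3 + 4x, so

    ∂Q/∂x = 12x^2 + 4,    ∂P/∂y = -4,
    ∂Q/∂x - ∂P/∂y = 12x^2 + 8.

D is the region 0 ≤ x ≤ 2, 0 ≤ y ≤ 2. Evaluating the double integral:

    ∬_D (12x^2 + 8) dA = ∫_0^{2} ∫_0^{2} (12x^2 + 8) dy dx.

Inner (y from 0 to 2): 24x^2 + 16.
Outer (x from 0 to 2): 96.

Therefore ∮_C P dx + Q dy = 96.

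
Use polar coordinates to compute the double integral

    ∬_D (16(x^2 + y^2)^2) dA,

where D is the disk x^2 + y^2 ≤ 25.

The region D is 0 ≤ r ≤ 5, 0 ≤ θ ≤ 2π in polar coordinates, where x = r cos(θ), y = r sin(θ), and dA = r dr dθ.

Under the substitution, the integrand becomes 16r^4, so

    ∬_D (16(x^2 + y^2)^2) dA = ∫_{0}^{2π} ∫_{0}^{5} (16r^4) · r dr dθ.

Inner integral (in r): ∫_{0}^{5} (16r^4) · r dr = 125000/3.

Outer integral (in θ): ∫_{0}^{2π} (125000/3) dθ = 250000π/3.

Therefore ∬_D (16(x^2 + y^2)^2) dA = 250000π/3.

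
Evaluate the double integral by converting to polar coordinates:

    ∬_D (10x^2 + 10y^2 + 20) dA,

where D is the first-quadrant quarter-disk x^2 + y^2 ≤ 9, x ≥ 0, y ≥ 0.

The region D is 0 ≤ r ≤ 3, 0 ≤ θ ≤ π/2 in polar coordinates, where x = r cos(θ), y = r sin(θ), and dA = r dr dθ.

Under the substitution, the integrand becomes 10r^2 + 20, so

    ∬_D (10x^2 + 10y^2 + 20) dA = ∫_{0}^{π/2} ∫_{0}^{3} (10r^2 + 20) · r dr dθ.

Inner integral (in r): ∫_{0}^{3} (10r^2 + 20) · r dr = 585/2.

Outer integral (in θ): ∫_{0}^{π/2} (585/2) dθ = 585π/4.

Therefore ∬_D (10x^2 + 10y^2 + 20) dA = 585π/4.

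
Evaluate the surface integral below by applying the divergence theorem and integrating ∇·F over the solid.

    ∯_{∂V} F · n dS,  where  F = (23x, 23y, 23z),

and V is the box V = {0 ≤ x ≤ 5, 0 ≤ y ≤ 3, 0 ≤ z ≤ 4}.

By the divergence theorem,

    ∯_{∂V} F · n dS = ∭_V (∇ · F) dV.

Compute the divergence:
    ∇ · F = ∂F_x/∂x + ∂F_y/∂y + ∂F_z/∂z = 23 + 23 + 23 = 69.

V is a rectangular box, so dV = dx dy dz with 0 ≤ x ≤ 5, 0 ≤ y ≤ 3, 0 ≤ z ≤ 4.

Integrate (69) over V as an iterated integral:

    ∭_V (∇·F) dV = ∫_0^{5} ∫_0^{3} ∫_0^{4} (69) dz dy dx.

Inner (z from 0 to 4): 276.
Middle (y from 0 to 3): 828.
Outer (x from 0 to 5): 4140.

Therefore ∯_{∂V} F · n dS = 4140.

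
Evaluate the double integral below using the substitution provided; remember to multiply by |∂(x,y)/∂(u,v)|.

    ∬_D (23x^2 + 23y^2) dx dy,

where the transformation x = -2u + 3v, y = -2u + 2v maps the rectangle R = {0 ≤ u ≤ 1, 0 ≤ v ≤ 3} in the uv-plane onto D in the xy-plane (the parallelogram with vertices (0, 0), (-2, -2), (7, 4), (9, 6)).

Compute the Jacobian determinant of (x, y) with respect to (u, v):

    ∂(x,y)/∂(u,v) = | -2  3 | = (-2)(2) - (3)(-2) = 2.
                   | -2  2 |

Its absolute value is |J| = 2 (the area scaling factor).

Substituting x = -2u + 3v, y = -2u + 2v into the integrand,

    23x^2 + 23y^2 → 184u^2 - 460u v + 299v^2,

so the integral becomes

    ∬_R (184u^2 - 460u v + 299v^2) · |J| du dv = ∫_0^1 ∫_0^3 (368u^2 - 920u v + 598v^2) dv du.

Inner (v): 1104u^2 - 4140u + 5382.
Outer (u): 3680.

Therefore ∬_D (23x^2 + 23y^2) dx dy = 3680.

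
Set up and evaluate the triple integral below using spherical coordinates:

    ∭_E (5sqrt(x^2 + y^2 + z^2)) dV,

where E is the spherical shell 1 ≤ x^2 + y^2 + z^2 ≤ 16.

In spherical coordinates, x = ρ sin(φ) cos(θ), y = ρ sin(φ) sin(θ), z = ρ cos(φ), and dV = ρ^2 sin(φ) dρ dφ dθ.

The integrand becomes 5ρ, so

    ∭_E (5sqrt(x^2 + y^2 + z^2)) dV = ∫_{0}^{2π} ∫_{0}^{π} ∫_{1}^{4} (5ρ) · ρ^2 sin(φ) dρ dφ dθ.

Inner (ρ): 1275sin(φ)/4.
Middle (φ): 1275/2.
Outer (θ): 1275π.

Therefore the triple integral equals 1275π.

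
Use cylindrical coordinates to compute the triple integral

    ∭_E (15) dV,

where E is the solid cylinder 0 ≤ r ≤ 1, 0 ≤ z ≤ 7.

In cylindrical coordinates, x = r cos(θ), y = r sin(θ), z = z, and dV = r dr dθ dz.

The integrand becomes 15, so

    ∭_E (15) dV = ∫_{0}^{2π} ∫_{0}^{1} ∫_{0}^{7} (15) · r dz dr dθ.

Inner (z): 105r.
Middle (r from 0 to 1): 105/2.
Outer (θ): 105π.

Therefore the triple integral equals 105π.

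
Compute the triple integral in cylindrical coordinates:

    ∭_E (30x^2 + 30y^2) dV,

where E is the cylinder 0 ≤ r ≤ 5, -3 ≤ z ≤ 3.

In cylindrical coordinates, x = r cos(θ), y = r sin(θ), z = z, and dV = r dr dθ dz.

The integrand becomes 30r^2, so

    ∭_E (30x^2 + 30y^2) dV = ∫_{0}^{2π} ∫_{0}^{5} ∫_{-3}^{3} (30r^2) · r dz dr dθ.

Inner (z): 180r^3.
Middle (r from 0 to 5): 28125.
Outer (θ): 56250π.

Therefore the triple integral equals 56250π.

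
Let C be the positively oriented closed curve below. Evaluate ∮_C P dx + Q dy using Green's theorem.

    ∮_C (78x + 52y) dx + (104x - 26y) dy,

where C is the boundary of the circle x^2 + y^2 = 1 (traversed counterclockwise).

Green's theorem converts the closed line integral into a double integral over the enclosed region D:

    ∮_C P dx + Q dy = ∬_D (∂Q/∂x - ∂P/∂y) dA.

Here P = 78x + 52y, Q = 104x - 26y, so

    ∂Q/∂x = 104,    ∂P/∂y = 52,
    ∂Q/∂x - ∂P/∂y = 52.

D is the region x^2 + y^2 ≤ 1. Evaluating the double integral:

In polar coordinates (x = r cos θ, y = r sin θ, dA = r dr dθ) the integrand becomes 52, so

    ∬_D (52) dA = ∫_0^{2π} ∫_0^{1} (52) · r dr dθ.

Inner (r from 0 to 1): 26.
Outer (θ from 0 to 2π): 52π.

Therefore ∮_C P dx + Q dy = 52π.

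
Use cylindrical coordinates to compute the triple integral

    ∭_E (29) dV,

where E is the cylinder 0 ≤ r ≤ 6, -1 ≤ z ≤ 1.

In cylindrical coordinates, x = r cos(θ), y = r sin(θ), z = z, and dV = r dr dθ dz.

The integrand becomes 29, so

    ∭_E (29) dV = ∫_{0}^{2π} ∫_{0}^{6} ∫_{-1}^{1} (29) · r dz dr dθ.

Inner (z): 58r.
Middle (r from 0 to 6): 1044.
Outer (θ): 2088π.

Therefore the triple integral equals 2088π.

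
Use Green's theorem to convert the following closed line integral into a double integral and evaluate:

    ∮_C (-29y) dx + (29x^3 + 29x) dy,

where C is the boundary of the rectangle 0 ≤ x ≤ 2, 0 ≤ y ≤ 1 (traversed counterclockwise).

Green's theorem converts the closed line integral into a double integral over the enclosed region D:

    ∮_C P dx + Q dy = ∬_D (∂Q/∂x - ∂P/∂y) dA.

Here P = -29y, Q = 29x^3 + 29x, so

    ∂Q/∂x = 87x^2 + 29,    ∂P/∂y = -29,
    ∂Q/∂x - ∂P/∂y = 87x^2 + 58.

D is the region 0 ≤ x ≤ 2, 0 ≤ y ≤ 1. Evaluating the double integral:

    ∬_D (87x^2 + 58) dA = ∫_0^{2} ∫_0^{1} (87x^2 + 58) dy dx.

Inner (y from 0 to 1): 87x^2 + 58.
Outer (x from 0 to 2): 348.

Therefore ∮_C P dx + Q dy = 348.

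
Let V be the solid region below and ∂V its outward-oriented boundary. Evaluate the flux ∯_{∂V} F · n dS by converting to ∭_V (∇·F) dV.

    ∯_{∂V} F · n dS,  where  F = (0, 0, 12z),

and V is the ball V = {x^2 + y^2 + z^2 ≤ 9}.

By the divergence theorem,

    ∯_{∂V} F · n dS = ∭_V (∇ · F) dV.

Compute the divergence:
    ∇ · F = ∂F_x/∂x + ∂F_y/∂y + ∂F_z/∂z = 0 + 0 + 12 = 12.

In spherical coordinates, x = ρ sin(φ) cos(θ), y = ρ sin(φ) sin(θ), z = ρ cos(φ), dV = ρ^2 sin(φ) dρ dφ dθ, with 0 ≤ ρ ≤ 3, 0 ≤ φ ≤ π, 0 ≤ θ ≤ 2π.

The integrand, after substitution and multiplying by the volume element, becomes (12) · ρ^2 sin(φ), so

    ∭_V (∇·F) dV = ∫_0^{2π} ∫_0^{π} ∫_0^{3} (12) · ρ^2 sin(φ) dρ dφ dθ.

Inner (ρ from 0 to 3): 108sin(φ).
Middle (φ from 0 to π): 216.
Outer (θ from 0 to 2π): 432π.

Therefore ∯_{∂V} F · n dS = 432π.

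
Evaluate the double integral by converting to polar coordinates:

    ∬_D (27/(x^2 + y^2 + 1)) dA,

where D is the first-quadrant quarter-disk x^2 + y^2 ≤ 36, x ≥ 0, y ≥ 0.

The region D is 0 ≤ r ≤ 6, 0 ≤ θ ≤ π/2 in polar coordinates, where x = r cos(θ), y = r sin(θ), and dA = r dr dθ.

Under the substitution, the integrand becomes 27/(r^2 + 1), so

    ∬_D (27/(x^2 + y^2 + 1)) dA = ∫_{0}^{π/2} ∫_{0}^{6} (27/(r^2 + 1)) · r dr dθ.

Inner integral (in r): ∫_{0}^{6} (27/(r^2 + 1)) · r dr = 27log(37)/2.

Outer integral (in θ): ∫_{0}^{π/2} (27log(37)/2) dθ = 27π log(37)/4.

Therefore ∬_D (27/(x^2 + y^2 + 1)) dA = 27π log(37)/4.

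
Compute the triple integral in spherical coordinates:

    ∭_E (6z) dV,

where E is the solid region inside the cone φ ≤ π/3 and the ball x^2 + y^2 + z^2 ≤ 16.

In spherical coordinates, x = ρ sin(φ) cos(θ), y = ρ sin(φ) sin(θ), z = ρ cos(φ), and dV = ρ^2 sin(φ) dρ dφ dθ.

The integrand becomes 6ρ cos(φ), so

    ∭_E (6z) dV = ∫_{0}^{2π} ∫_{0}^{π/3} ∫_{0}^{4} (6ρ cos(φ)) · ρ^2 sin(φ) dρ dφ dθ.

Inner (ρ): 192sin(2φ).
Middle (φ): 144.
Outer (θ): 288π.

Therefore the triple integral equals 288π.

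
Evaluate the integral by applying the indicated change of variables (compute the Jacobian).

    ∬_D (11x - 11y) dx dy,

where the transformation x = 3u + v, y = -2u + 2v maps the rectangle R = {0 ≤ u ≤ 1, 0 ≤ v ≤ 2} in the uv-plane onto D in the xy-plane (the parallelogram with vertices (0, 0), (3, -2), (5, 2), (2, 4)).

Compute the Jacobian determinant of (x, y) with respect to (u, v):

    ∂(x,y)/∂(u,v) = | 3  1 | = (3)(2) - (1)(-2) = 8.
                   | -2  2 |

Its absolute value is |J| = 8 (the area scaling factor).

Substituting x = 3u + v, y = -2u + 2v into the integrand,

    11x - 11y → 55u - 11v,

so the integral becomes

    ∬_R (55u - 11v) · |J| du dv = ∫_0^1 ∫_0^2 (440u - 88v) dv du.

Inner (v): 880u - 176.
Outer (u): 264.

Therefore ∬_D (11x - 11y) dx dy = 264.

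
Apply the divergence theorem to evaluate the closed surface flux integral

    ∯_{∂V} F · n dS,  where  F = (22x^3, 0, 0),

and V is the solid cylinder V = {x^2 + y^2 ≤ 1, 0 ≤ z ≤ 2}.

By the divergence theorem,

    ∯_{∂V} F · n dS = ∭_V (∇ · F) dV.

Compute the divergence:
    ∇ · F = ∂F_x/∂x + ∂F_y/∂y + ∂F_z/∂z = 66x^2 + 0 + 0 = 66x^2.

In cylindrical coordinates, x = r cos(θ), y = r sin(θ), z = z, dV = r dr dθ dz, with 0 ≤ r ≤ 1, 0 ≤ θ ≤ 2π, 0 ≤ z ≤ 2.

The integrand, after substitution and multiplying by the volume element, becomes (66r^2cos(θ)^2) · r, so

    ∭_V (∇·F) dV = ∫_0^{2π} ∫_0^{1} ∫_0^{2} (66r^2cos(θ)^2) · r dz dr dθ.

Inner (z from 0 to 2): 132r^3cos(θ)^2.
Middle (r from 0 to 1): 33cos(θ)^2.
Outer (θ from 0 to 2π): 33π.

Therefore ∯_{∂V} F · n dS = 33π.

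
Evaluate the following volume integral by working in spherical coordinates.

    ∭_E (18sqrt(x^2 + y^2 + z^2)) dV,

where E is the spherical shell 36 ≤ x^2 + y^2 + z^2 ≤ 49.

In spherical coordinates, x = ρ sin(φ) cos(θ), y = ρ sin(φ) sin(θ), z = ρ cos(φ), and dV = ρ^2 sin(φ) dρ dφ dθ.

The integrand becomes 18ρ, so

    ∭_E (18sqrt(x^2 + y^2 + z^2)) dV = ∫_{0}^{2π} ∫_{0}^{π} ∫_{6}^{7} (18ρ) · ρ^2 sin(φ) dρ dφ dθ.

Inner (ρ): 9945sin(φ)/2.
Middle (φ): 9945.
Outer (θ): 19890π.

Therefore the triple integral equals 19890π.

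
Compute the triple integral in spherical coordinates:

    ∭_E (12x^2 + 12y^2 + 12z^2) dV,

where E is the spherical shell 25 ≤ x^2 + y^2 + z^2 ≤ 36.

In spherical coordinates, x = ρ sin(φ) cos(θ), y = ρ sin(φ) sin(θ), z = ρ cos(φ), and dV = ρ^2 sin(φ) dρ dφ dθ.

The integrand becomes 12ρ^2, so

    ∭_E (12x^2 + 12y^2 + 12z^2) dV = ∫_{0}^{2π} ∫_{0}^{π} ∫_{5}^{6} (12ρ^2) · ρ^2 sin(φ) dρ dφ dθ.

Inner (ρ): 55812sin(φ)/5.
Middle (φ): 111624/5.
Outer (θ): 223248π/5.

Therefore the triple integral equals 223248π/5.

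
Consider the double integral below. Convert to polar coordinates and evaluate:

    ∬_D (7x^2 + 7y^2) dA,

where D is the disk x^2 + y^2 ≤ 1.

The region D is 0 ≤ r ≤ 1, 0 ≤ θ ≤ 2π in polar coordinates, where x = r cos(θ), y = r sin(θ), and dA = r dr dθ.

Under the substitution, the integrand becomes 7r^2, so

    ∬_D (7x^2 + 7y^2) dA = ∫_{0}^{2π} ∫_{0}^{1} (7r^2) · r dr dθ.

Inner integral (in r): ∫_{0}^{1} (7r^2) · r dr = 7/4.

Outer integral (in θ): ∫_{0}^{2π} (7/4) dθ = 7π/2.

Therefore ∬_D (7x^2 + 7y^2) dA = 7π/2.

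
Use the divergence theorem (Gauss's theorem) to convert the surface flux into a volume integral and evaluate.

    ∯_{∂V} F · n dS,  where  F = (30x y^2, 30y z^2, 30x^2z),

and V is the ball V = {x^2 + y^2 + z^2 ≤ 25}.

By the divergence theorem,

    ∯_{∂V} F · n dS = ∭_V (∇ · F) dV.

Compute the divergence:
    ∇ · F = ∂F_x/∂x + ∂F_y/∂y + ∂F_z/∂z = 30y^2 + 30z^2 + 30x^2 = 30x^2 + 30y^2 + 30z^2.

In spherical coordinates, x = ρ sin(φ) cos(θ), y = ρ sin(φ) sin(θ), z = ρ cos(φ), dV = ρ^2 sin(φ) dρ dφ dθ, with 0 ≤ ρ ≤ 5, 0 ≤ φ ≤ π, 0 ≤ θ ≤ 2π.

The integrand, after substitution and multiplying by the volume element, becomes (30ρ^2) · ρ^2 sin(φ), so

    ∭_V (∇·F) dV = ∫_0^{2π} ∫_0^{π} ∫_0^{5} (30ρ^2) · ρ^2 sin(φ) dρ dφ dθ.

Inner (ρ from 0 to 5): 18750sin(φ).
Middle (φ from 0 to π): 37500.
Outer (θ from 0 to 2π): 75000π.

Therefore ∯_{∂V} F · n dS = 75000π.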